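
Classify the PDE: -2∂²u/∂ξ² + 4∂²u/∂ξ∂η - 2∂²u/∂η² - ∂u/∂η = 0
A = -2, B = 4, C = -2. Discriminant B² - 4AC = 0. Since 0 = 0, parabolic.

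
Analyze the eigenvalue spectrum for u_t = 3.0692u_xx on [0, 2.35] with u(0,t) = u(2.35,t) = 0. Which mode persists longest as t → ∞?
Eigenvalues: λₙ = 3.0692n²π²/2.35².
First three modes:
  n=1: λ₁ = 3.0692π²/2.35² ≈ 5.485
  n=2: λ₂ = 12.2768π²/2.35² ≈ 21.941 (4× faster decay)
  n=3: λ₃ = 27.6228π²/2.35² ≈ 49.366 (9× faster decay)
As t → ∞, higher modes decay exponentially faster. The n=1 mode dominates: u ~ c₁ sin(πx/2.35) e^{-λ₁t}.
Decay rate: λ₁ = 3.0692π²/2.35² ≈ 5.485.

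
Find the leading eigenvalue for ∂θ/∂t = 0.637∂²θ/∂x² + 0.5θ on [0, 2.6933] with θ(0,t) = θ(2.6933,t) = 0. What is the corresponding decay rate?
Eigenvalues: λₙ = 0.637n²π²/2.6933² - 0.5.
First three modes:
  n=1: λ₁ = 0.637π²/2.6933² - 0.5 ≈ 0.367
  n=2: λ₂ = 2.548π²/2.6933² - 0.5 ≈ 2.967
  n=3: λ₃ = 5.733π²/2.6933² - 0.5 ≈ 7.3
Since 0.637π²/2.6933² ≈ 0.867 > 0.5, all λₙ > 0.
The n=1 mode decays slowest → dominates as t → ∞.
Asymptotic: θ ~ c₁ sin(πx/2.6933) e^{-λ₁t} with decay rate λ₁ ≈ 0.367.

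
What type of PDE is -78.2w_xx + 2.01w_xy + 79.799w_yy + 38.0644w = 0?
With A = -78.2, B = 2.01, C = 79.799, the discriminant is 24965.1673. This is a hyperbolic PDE.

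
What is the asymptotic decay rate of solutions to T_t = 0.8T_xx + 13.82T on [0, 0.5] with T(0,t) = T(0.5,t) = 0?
Eigenvalues: λₙ = 0.8n²π²/0.5² - 13.82.
First three modes:
  n=1: λ₁ = 0.8π²/0.5² - 13.82 ≈ 17.763
  n=2: λ₂ = 3.2π²/0.5² - 13.82 ≈ 112.511
  n=3: λ₃ = 7.2π²/0.5² - 13.82 ≈ 270.425
Since 0.8π²/0.5² ≈ 31.583 > 13.82, all λₙ > 0.
The n=1 mode decays slowest → dominates as t → ∞.
Asymptotic: T ~ c₁ sin(πx/0.5) e^{-λ₁t} with decay rate λ₁ ≈ 17.763.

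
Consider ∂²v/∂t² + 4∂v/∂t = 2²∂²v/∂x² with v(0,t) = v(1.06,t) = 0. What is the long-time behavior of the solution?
As t → ∞, v → 0. Damping (γ=4) dissipates energy; oscillations decay exponentially.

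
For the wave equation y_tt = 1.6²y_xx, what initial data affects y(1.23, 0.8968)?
Domain of dependence: [-0.20488, 2.66488]. Signals travel at speed 1.6, so data within |x - 1.23| ≤ 1.6·0.8968 = 1.43488 can reach the point.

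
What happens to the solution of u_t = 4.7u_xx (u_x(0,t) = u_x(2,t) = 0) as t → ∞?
u → constant (steady state). Heat is conserved (no flux at boundaries); solution approaches the spatial average.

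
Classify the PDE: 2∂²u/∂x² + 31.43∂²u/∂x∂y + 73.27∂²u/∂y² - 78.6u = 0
A = 2, B = 31.43, C = 73.27. Discriminant B² - 4AC = 401.6849. Since 401.6849 > 0, hyperbolic.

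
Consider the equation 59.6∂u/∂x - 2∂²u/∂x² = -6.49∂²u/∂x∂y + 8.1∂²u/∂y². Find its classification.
Rewriting in standard form: -2∂²u/∂x² + 6.49∂²u/∂x∂y - 8.1∂²u/∂y² + 59.6∂u/∂x = 0. Elliptic. (A = -2, B = 6.49, C = -8.1 gives B² - 4AC = -22.6799.)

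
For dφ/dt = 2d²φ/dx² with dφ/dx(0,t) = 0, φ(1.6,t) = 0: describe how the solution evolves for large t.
φ → 0. Heat escapes through the Dirichlet boundary.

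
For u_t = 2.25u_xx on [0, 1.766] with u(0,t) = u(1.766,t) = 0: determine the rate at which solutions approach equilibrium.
Eigenvalues: λₙ = 2.25n²π²/1.766².
First three modes:
  n=1: λ₁ = 2.25π²/1.766² ≈ 7.12
  n=2: λ₂ = 9π²/1.766² ≈ 28.481 (4× faster decay)
  n=3: λ₃ = 20.25π²/1.766² ≈ 64.083 (9× faster decay)
As t → ∞, higher modes decay exponentially faster. The n=1 mode dominates: u ~ c₁ sin(πx/1.766) e^{-λ₁t}.
Decay rate: λ₁ = 2.25π²/1.766² ≈ 7.12.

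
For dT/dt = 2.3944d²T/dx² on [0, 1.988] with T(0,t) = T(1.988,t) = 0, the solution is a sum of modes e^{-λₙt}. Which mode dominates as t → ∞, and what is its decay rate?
Eigenvalues: λₙ = 2.3944n²π²/1.988².
First three modes:
  n=1: λ₁ = 2.3944π²/1.988² ≈ 5.979
  n=2: λ₂ = 9.5776π²/1.988² ≈ 23.918 (4× faster decay)
  n=3: λ₃ = 21.5496π²/1.988² ≈ 53.815 (9× faster decay)
As t → ∞, higher modes decay exponentially faster. The n=1 mode dominates: T ~ c₁ sin(πx/1.988) e^{-λ₁t}.
Decay rate: λ₁ = 2.3944π²/1.988² ≈ 5.979.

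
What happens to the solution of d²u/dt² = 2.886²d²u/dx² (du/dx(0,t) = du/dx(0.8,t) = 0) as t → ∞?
u oscillates about a mean that drifts linearly in t (generically unbounded; no decay). There is no damping, so the nonconstant modes persist as standing waves (energy conserved, no decay). But with Neumann conditions at both ends the constant mode has eigenvalue 0: the spatial mean M(t) of u satisfies M'' = 0, so M(t) = M(0) + M'(0)·t. Unless the initial velocity has zero mean (∫u_t(x,0)dx = 0), the solution grows linearly in t (unbounded, though not exponentially); if it does have zero mean, the solution stays bounded and simply oscillates.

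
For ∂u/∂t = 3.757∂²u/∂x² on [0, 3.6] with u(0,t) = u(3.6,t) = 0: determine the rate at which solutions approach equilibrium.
Eigenvalues: λₙ = 3.757n²π²/3.6².
First three modes:
  n=1: λ₁ = 3.757π²/3.6² ≈ 2.861
  n=2: λ₂ = 15.028π²/3.6² ≈ 11.444 (4× faster decay)
  n=3: λ₃ = 33.813π²/3.6² ≈ 25.75 (9× faster decay)
As t → ∞, higher modes decay exponentially faster. The n=1 mode dominates: u ~ c₁ sin(πx/3.6) e^{-λ₁t}.
Decay rate: λ₁ = 3.757π²/3.6² ≈ 2.861.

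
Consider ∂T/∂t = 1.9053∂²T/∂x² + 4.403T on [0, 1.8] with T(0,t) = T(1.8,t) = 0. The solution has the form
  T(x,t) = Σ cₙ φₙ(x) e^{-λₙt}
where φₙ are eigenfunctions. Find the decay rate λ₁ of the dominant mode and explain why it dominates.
Eigenvalues: λₙ = 1.9053n²π²/1.8² - 4.403.
First three modes:
  n=1: λ₁ = 1.9053π²/1.8² - 4.403 ≈ 1.401
  n=2: λ₂ = 7.6212π²/1.8² - 4.403 ≈ 18.813
  n=3: λ₃ = 17.1477π²/1.8² - 4.403 ≈ 47.832
Since 1.9053π²/1.8² ≈ 5.804 > 4.403, all λₙ > 0.
The n=1 mode decays slowest → dominates as t → ∞.
Asymptotic: T ~ c₁ sin(πx/1.8) e^{-λ₁t} with decay rate λ₁ ≈ 1.401.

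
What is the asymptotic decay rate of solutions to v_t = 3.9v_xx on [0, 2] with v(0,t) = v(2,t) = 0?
Eigenvalues: λₙ = 3.9n²π²/2².
First three modes:
  n=1: λ₁ = 3.9π²/2² ≈ 9.623
  n=2: λ₂ = 15.6π²/2² ≈ 38.491 (4× faster decay)
  n=3: λ₃ = 35.1π²/2² ≈ 86.606 (9× faster decay)
As t → ∞, higher modes decay exponentially faster. The n=1 mode dominates: v ~ c₁ sin(πx/2) e^{-λ₁t}.
Decay rate: λ₁ = 3.9π²/2² ≈ 9.623.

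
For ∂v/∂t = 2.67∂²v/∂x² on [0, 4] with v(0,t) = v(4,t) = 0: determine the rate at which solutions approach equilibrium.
Eigenvalues: λₙ = 2.67n²π²/4².
First three modes:
  n=1: λ₁ = 2.67π²/4² ≈ 1.647
  n=2: λ₂ = 10.68π²/4² ≈ 6.588 (4× faster decay)
  n=3: λ₃ = 24.03π²/4² ≈ 14.823 (9× faster decay)
As t → ∞, higher modes decay exponentially faster. The n=1 mode dominates: v ~ c₁ sin(πx/4) e^{-λ₁t}.
Decay rate: λ₁ = 2.67π²/4² ≈ 1.647.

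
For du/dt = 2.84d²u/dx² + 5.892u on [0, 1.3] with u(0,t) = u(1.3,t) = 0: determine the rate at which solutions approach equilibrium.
Eigenvalues: λₙ = 2.84n²π²/1.3² - 5.892.
First three modes:
  n=1: λ₁ = 2.84π²/1.3² - 5.892 ≈ 10.694
  n=2: λ₂ = 11.36π²/1.3² - 5.892 ≈ 60.45
  n=3: λ₃ = 25.56π²/1.3² - 5.892 ≈ 143.378
Since 2.84π²/1.3² ≈ 16.586 > 5.892, all λₙ > 0.
The n=1 mode decays slowest → dominates as t → ∞.
Asymptotic: u ~ c₁ sin(πx/1.3) e^{-λ₁t} with decay rate λ₁ ≈ 10.694.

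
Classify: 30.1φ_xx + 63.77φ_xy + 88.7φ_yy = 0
Elliptic (discriminant = -6612.8671).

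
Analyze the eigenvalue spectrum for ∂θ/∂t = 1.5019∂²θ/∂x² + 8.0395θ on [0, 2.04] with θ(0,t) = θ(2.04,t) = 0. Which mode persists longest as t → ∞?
Eigenvalues: λₙ = 1.5019n²π²/2.04² - 8.0395.
First three modes:
  n=1: λ₁ = 1.5019π²/2.04² - 8.0395 ≈ -4.478
  n=2: λ₂ = 6.0076π²/2.04² - 8.0395 ≈ 6.208
  n=3: λ₃ = 13.5171π²/2.04² - 8.0395 ≈ 24.018
Since 1.5019π²/2.04² ≈ 3.562 < 8.0395, λ₁ < 0.
The n=1 mode grows fastest (−λₙ is largest for n=1) → dominates.
Asymptotic: θ ~ c₁ sin(πx/2.04) e^{4.478t} (exponential growth at rate −λ₁ ≈ 4.478).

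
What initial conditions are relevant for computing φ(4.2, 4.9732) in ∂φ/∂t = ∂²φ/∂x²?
The entire real line. The heat equation has infinite propagation speed: any initial disturbance instantly affects all points (though exponentially small far away).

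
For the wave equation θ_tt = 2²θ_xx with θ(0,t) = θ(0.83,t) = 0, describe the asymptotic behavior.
θ oscillates (no decay). Energy is conserved; the solution oscillates indefinitely as standing waves.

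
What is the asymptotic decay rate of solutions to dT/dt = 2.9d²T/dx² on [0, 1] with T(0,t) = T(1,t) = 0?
Eigenvalues: λₙ = 2.9n²π².
First three modes:
  n=1: λ₁ = 2.9π² ≈ 28.622
  n=2: λ₂ = 11.6π² ≈ 114.487 (4× faster decay)
  n=3: λ₃ = 26.1π² ≈ 257.597 (9× faster decay)
As t → ∞, higher modes decay exponentially faster. The n=1 mode dominates: T ~ c₁ sin(πx) e^{-λ₁t}.
Decay rate: λ₁ = 2.9π² ≈ 28.622.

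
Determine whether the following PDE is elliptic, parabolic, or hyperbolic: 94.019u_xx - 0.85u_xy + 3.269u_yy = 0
Coefficients: A = 94.019, B = -0.85, C = 3.269. B² - 4AC = -1228.669944, which is negative, so the equation is elliptic.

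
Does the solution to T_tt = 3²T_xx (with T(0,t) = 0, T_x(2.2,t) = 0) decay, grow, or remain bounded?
T oscillates (no decay). Energy is conserved; the solution oscillates indefinitely as standing waves.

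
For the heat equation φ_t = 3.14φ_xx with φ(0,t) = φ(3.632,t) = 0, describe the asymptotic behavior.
φ → 0. Heat diffuses out through both boundaries.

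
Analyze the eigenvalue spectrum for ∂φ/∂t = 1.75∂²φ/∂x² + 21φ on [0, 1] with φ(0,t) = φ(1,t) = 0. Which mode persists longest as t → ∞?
Eigenvalues: λₙ = 1.75n²π²/1² - 21.
First three modes:
  n=1: λ₁ = 1.75π² - 21 ≈ -3.728
  n=2: λ₂ = 7π² - 21 ≈ 48.087
  n=3: λ₃ = 15.75π² - 21 ≈ 134.446
Since 1.75π² ≈ 17.272 < 21, λ₁ < 0.
The n=1 mode grows fastest (−λₙ is largest for n=1) → dominates.
Asymptotic: φ ~ c₁ sin(πx/1) e^{3.728t} (exponential growth at rate −λ₁ ≈ 3.728).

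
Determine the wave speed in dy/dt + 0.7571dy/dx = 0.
Speed = 0.7571. Information travels along x - 0.7571t = const (rightward).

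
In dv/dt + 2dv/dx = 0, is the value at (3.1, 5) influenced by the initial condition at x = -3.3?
No. Only data at x = -6.9 affects (3.1, 5). Advection has one-way propagation along characteristics.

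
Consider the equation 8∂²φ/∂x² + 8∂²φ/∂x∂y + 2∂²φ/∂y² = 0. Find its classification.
Parabolic. (A = 8, B = 8, C = 2 gives B² - 4AC = 0.)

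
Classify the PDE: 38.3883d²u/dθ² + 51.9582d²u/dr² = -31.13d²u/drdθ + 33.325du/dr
Rewriting in standard form: 51.9582d²u/dr² + 31.13d²u/drdθ + 38.3883d²u/dθ² - 33.325du/dr = 0. A = 51.9582, B = 31.13, C = 38.3883. Discriminant B² - 4AC = -7009.27097624. Since -7009.27097624 < 0, elliptic.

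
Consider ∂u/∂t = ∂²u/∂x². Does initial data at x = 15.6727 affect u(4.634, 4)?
Yes, for any finite x. The heat equation has infinite propagation speed, so all initial data affects all points at any t > 0.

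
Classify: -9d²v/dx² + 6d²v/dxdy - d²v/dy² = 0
Parabolic (discriminant = 0).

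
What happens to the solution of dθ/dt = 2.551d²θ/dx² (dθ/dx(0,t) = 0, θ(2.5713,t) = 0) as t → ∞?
θ → 0. Heat escapes through the Dirichlet boundary.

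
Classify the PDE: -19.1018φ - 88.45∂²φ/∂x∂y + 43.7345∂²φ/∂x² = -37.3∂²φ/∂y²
Rewriting in standard form: 43.7345∂²φ/∂x² - 88.45∂²φ/∂x∂y + 37.3∂²φ/∂y² - 19.1018φ = 0. A = 43.7345, B = -88.45, C = 37.3. Discriminant B² - 4AC = 1298.2151. Since 1298.2151 > 0, hyperbolic.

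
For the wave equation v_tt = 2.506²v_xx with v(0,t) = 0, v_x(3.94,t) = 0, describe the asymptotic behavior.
v oscillates (no decay). Energy is conserved; the solution oscillates indefinitely as standing waves.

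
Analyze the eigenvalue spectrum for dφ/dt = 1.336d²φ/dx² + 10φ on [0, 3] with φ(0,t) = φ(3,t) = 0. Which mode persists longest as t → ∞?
Eigenvalues: λₙ = 1.336n²π²/3² - 10.
First three modes:
  n=1: λ₁ = 1.336π²/3² - 10 ≈ -8.535
  n=2: λ₂ = 5.344π²/3² - 10 ≈ -4.14
  n=3: λ₃ = 12.024π²/3² - 10 ≈ 3.186
Since 1.336π²/3² ≈ 1.465 < 10, λ₁ < 0.
The n=1 mode grows fastest (−λₙ is largest for n=1) → dominates.
Asymptotic: φ ~ c₁ sin(πx/3) e^{8.535t} (exponential growth at rate −λ₁ ≈ 8.535).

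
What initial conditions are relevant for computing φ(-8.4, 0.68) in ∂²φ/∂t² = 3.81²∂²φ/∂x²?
Domain of dependence: [-10.9908, -5.8092]. Signals travel at speed 3.81, so data within |x - -8.4| ≤ 3.81·0.68 = 2.5908 can reach the point.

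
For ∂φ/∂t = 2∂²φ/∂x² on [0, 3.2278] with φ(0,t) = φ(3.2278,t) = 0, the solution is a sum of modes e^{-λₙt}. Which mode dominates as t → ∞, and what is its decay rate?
Eigenvalues: λₙ = 2n²π²/3.2278².
First three modes:
  n=1: λ₁ = 2π²/3.2278² ≈ 1.895
  n=2: λ₂ = 8π²/3.2278² ≈ 7.578 (4× faster decay)
  n=3: λ₃ = 18π²/3.2278² ≈ 17.051 (9× faster decay)
As t → ∞, higher modes decay exponentially faster. The n=1 mode dominates: φ ~ c₁ sin(πx/3.2278) e^{-λ₁t}.
Decay rate: λ₁ = 2π²/3.2278² ≈ 1.895.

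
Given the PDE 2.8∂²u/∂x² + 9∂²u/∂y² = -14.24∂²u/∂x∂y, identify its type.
Rewriting in standard form: 2.8∂²u/∂x² + 14.24∂²u/∂x∂y + 9∂²u/∂y² = 0. The second-order coefficients are A = 2.8, B = 14.24, C = 9. Since B² - 4AC = 101.9776 > 0, this is a hyperbolic PDE.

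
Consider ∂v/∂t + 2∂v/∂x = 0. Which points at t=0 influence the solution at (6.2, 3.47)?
A single point: x = -0.74. The characteristic through (6.2, 3.47) is x - 2t = const, so x = 6.2 - 2·3.47 = -0.74.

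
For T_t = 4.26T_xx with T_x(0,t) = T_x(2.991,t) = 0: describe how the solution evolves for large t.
T → constant (steady state). Heat is conserved (no flux at boundaries); solution approaches the spatial average.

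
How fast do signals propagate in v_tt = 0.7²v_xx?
Speed = 0.7. Information travels along characteristics x = x₀ ± 0.7t.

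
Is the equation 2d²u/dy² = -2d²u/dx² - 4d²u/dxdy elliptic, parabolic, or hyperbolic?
Rewriting in standard form: 2d²u/dx² + 4d²u/dxdy + 2d²u/dy² = 0. Computing B² - 4AC with A = 2, B = 4, C = 2: discriminant = 0 (zero). Answer: parabolic.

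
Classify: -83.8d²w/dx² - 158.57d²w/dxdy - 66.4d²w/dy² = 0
Hyperbolic (discriminant = 2887.1649).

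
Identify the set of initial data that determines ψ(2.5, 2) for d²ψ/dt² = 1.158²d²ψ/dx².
Domain of dependence: [0.184, 4.816]. Signals travel at speed 1.158, so data within |x - 2.5| ≤ 1.158·2 = 2.316 can reach the point.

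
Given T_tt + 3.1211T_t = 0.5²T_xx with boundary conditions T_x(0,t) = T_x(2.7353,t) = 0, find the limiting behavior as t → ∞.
T → constant (steady state). Damping (γ=3.1211) dissipates the nonconstant modes; with Neumann BCs the spatial average obeys M''+γM'=0 and tends to a finite limit.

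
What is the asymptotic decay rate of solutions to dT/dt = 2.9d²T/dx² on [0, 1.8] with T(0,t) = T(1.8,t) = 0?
Eigenvalues: λₙ = 2.9n²π²/1.8².
First three modes:
  n=1: λ₁ = 2.9π²/1.8² ≈ 8.834
  n=2: λ₂ = 11.6π²/1.8² ≈ 35.336 (4× faster decay)
  n=3: λ₃ = 26.1π²/1.8² ≈ 79.505 (9× faster decay)
As t → ∞, higher modes decay exponentially faster. The n=1 mode dominates: T ~ c₁ sin(πx/1.8) e^{-λ₁t}.
Decay rate: λ₁ = 2.9π²/1.8² ≈ 8.834.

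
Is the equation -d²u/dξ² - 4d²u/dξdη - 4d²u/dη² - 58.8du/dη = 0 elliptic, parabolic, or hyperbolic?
Computing B² - 4AC with A = -1, B = -4, C = -4: discriminant = 0 (zero). Answer: parabolic.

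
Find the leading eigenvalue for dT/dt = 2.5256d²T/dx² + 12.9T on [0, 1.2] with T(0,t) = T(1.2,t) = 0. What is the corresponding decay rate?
Eigenvalues: λₙ = 2.5256n²π²/1.2² - 12.9.
First three modes:
  n=1: λ₁ = 2.5256π²/1.2² - 12.9 ≈ 4.41
  n=2: λ₂ = 10.1024π²/1.2² - 12.9 ≈ 56.341
  n=3: λ₃ = 22.7304π²/1.2² - 12.9 ≈ 142.892
Since 2.5256π²/1.2² ≈ 17.31 > 12.9, all λₙ > 0.
The n=1 mode decays slowest → dominates as t → ∞.
Asymptotic: T ~ c₁ sin(πx/1.2) e^{-λ₁t} with decay rate λ₁ ≈ 4.41.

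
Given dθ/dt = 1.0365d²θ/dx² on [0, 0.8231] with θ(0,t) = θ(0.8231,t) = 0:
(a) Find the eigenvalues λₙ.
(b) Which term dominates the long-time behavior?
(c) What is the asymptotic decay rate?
Eigenvalues: λₙ = 1.0365n²π²/0.8231².
First three modes:
  n=1: λ₁ = 1.0365π²/0.8231² ≈ 15.1
  n=2: λ₂ = 4.146π²/0.8231² ≈ 60.398 (4× faster decay)
  n=3: λ₃ = 9.3285π²/0.8231² ≈ 135.896 (9× faster decay)
As t → ∞, higher modes decay exponentially faster. The n=1 mode dominates: θ ~ c₁ sin(πx/0.8231) e^{-λ₁t}.
Decay rate: λ₁ = 1.0365π²/0.8231² ≈ 15.1.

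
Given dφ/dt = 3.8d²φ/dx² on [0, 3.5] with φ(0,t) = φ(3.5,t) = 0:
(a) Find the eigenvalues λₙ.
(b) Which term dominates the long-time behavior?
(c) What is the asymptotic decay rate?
Eigenvalues: λₙ = 3.8n²π²/3.5².
First three modes:
  n=1: λ₁ = 3.8π²/3.5² ≈ 3.062
  n=2: λ₂ = 15.2π²/3.5² ≈ 12.246 (4× faster decay)
  n=3: λ₃ = 34.2π²/3.5² ≈ 27.554 (9× faster decay)
As t → ∞, higher modes decay exponentially faster. The n=1 mode dominates: φ ~ c₁ sin(πx/3.5) e^{-λ₁t}.
Decay rate: λ₁ = 3.8π²/3.5² ≈ 3.062.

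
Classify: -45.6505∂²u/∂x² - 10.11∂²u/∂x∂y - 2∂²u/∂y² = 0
Elliptic (discriminant = -262.9919).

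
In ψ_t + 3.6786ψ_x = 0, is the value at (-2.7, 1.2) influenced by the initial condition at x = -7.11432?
Yes. The characteristic through (-2.7, 1.2) passes through x = -7.11432.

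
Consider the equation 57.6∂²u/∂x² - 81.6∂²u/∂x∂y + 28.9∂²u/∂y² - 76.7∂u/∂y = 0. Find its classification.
Parabolic. (A = 57.6, B = -81.6, C = 28.9 gives B² - 4AC = 0.)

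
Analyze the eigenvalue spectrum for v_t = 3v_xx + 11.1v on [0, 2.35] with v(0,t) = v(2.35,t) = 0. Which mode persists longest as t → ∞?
Eigenvalues: λₙ = 3n²π²/2.35² - 11.1.
First three modes:
  n=1: λ₁ = 3π²/2.35² - 11.1 ≈ -5.739
  n=2: λ₂ = 12π²/2.35² - 11.1 ≈ 10.346
  n=3: λ₃ = 27π²/2.35² - 11.1 ≈ 37.153
Since 3π²/2.35² ≈ 5.361 < 11.1, λ₁ < 0.
The n=1 mode grows fastest (−λₙ is largest for n=1) → dominates.
Asymptotic: v ~ c₁ sin(πx/2.35) e^{5.739t} (exponential growth at rate −λ₁ ≈ 5.739).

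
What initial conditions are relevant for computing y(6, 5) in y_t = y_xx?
The entire real line. The heat equation has infinite propagation speed: any initial disturbance instantly affects all points (though exponentially small far away).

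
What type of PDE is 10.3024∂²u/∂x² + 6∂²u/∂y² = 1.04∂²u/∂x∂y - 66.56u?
Rewriting in standard form: 10.3024∂²u/∂x² - 1.04∂²u/∂x∂y + 6∂²u/∂y² + 66.56u = 0. With A = 10.3024, B = -1.04, C = 6, the discriminant is -246.176. This is an elliptic PDE.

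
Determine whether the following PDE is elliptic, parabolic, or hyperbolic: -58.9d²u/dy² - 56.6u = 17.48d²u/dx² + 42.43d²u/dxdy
Rewriting in standard form: -17.48d²u/dx² - 42.43d²u/dxdy - 58.9d²u/dy² - 56.6u = 0. Coefficients: A = -17.48, B = -42.43, C = -58.9. B² - 4AC = -2317.9831, which is negative, so the equation is elliptic.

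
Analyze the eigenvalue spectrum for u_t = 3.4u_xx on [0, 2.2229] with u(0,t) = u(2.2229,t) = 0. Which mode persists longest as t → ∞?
Eigenvalues: λₙ = 3.4n²π²/2.2229².
First three modes:
  n=1: λ₁ = 3.4π²/2.2229² ≈ 6.791
  n=2: λ₂ = 13.6π²/2.2229² ≈ 27.164 (4× faster decay)
  n=3: λ₃ = 30.6π²/2.2229² ≈ 61.12 (9× faster decay)
As t → ∞, higher modes decay exponentially faster. The n=1 mode dominates: u ~ c₁ sin(πx/2.2229) e^{-λ₁t}.
Decay rate: λ₁ = 3.4π²/2.2229² ≈ 6.791.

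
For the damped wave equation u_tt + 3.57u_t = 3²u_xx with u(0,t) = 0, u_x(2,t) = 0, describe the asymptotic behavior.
u → 0. Damping (γ=3.57) dissipates energy; oscillations decay exponentially.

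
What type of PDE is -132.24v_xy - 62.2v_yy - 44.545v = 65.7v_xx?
Rewriting in standard form: -65.7v_xx - 132.24v_xy - 62.2v_yy - 44.545v = 0. With A = -65.7, B = -132.24, C = -62.2, the discriminant is 1141.2576. This is a hyperbolic PDE.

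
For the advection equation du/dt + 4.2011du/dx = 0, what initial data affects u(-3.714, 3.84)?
A single point: x = -19.846224. The characteristic through (-3.714, 3.84) is x - 4.2011t = const, so x = -3.714 - 4.2011·3.84 = -19.846224.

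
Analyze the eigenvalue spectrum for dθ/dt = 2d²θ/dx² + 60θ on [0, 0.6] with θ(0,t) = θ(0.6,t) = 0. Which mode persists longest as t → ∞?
Eigenvalues: λₙ = 2n²π²/0.6² - 60.
First three modes:
  n=1: λ₁ = 2π²/0.6² - 60 ≈ -5.169
  n=2: λ₂ = 8π²/0.6² - 60 ≈ 159.325
  n=3: λ₃ = 18π²/0.6² - 60 ≈ 433.48
Since 2π²/0.6² ≈ 54.831 < 60, λ₁ < 0.
The n=1 mode grows fastest (−λₙ is largest for n=1) → dominates.
Asymptotic: θ ~ c₁ sin(πx/0.6) e^{5.169t} (exponential growth at rate −λ₁ ≈ 5.169).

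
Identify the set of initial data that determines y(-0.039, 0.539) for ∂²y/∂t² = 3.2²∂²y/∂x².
Domain of dependence: [-1.7638, 1.6858]. Signals travel at speed 3.2, so data within |x - -0.039| ≤ 3.2·0.539 = 1.7248 can reach the point.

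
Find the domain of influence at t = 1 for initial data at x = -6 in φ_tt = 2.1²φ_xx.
Domain of influence: [-8.1, -3.9]. Data at x = -6 spreads outward at speed 2.1.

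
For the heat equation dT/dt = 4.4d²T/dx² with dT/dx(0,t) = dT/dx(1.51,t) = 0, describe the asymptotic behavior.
T → constant (steady state). Heat is conserved (no flux at boundaries); solution approaches the spatial average.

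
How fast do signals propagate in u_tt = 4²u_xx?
Speed = 4. Information travels along characteristics x = x₀ ± 4t.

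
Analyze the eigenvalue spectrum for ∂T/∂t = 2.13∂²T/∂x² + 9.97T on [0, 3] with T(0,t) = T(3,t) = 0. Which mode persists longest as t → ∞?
Eigenvalues: λₙ = 2.13n²π²/3² - 9.97.
First three modes:
  n=1: λ₁ = 2.13π²/3² - 9.97 ≈ -7.634
  n=2: λ₂ = 8.52π²/3² - 9.97 ≈ -0.627
  n=3: λ₃ = 19.17π²/3² - 9.97 ≈ 11.052
Since 2.13π²/3² ≈ 2.336 < 9.97, λ₁ < 0.
The n=1 mode grows fastest (−λₙ is largest for n=1) → dominates.
Asymptotic: T ~ c₁ sin(πx/3) e^{7.634t} (exponential growth at rate −λ₁ ≈ 7.634).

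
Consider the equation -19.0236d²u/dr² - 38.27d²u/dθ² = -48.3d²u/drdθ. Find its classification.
Rewriting in standard form: -19.0236d²u/dr² + 48.3d²u/drdθ - 38.27d²u/dθ² = 0. Elliptic. (A = -19.0236, B = 48.3, C = -38.27 gives B² - 4AC = -579.242688.)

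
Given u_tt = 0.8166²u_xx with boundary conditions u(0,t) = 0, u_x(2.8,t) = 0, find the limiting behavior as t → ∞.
u oscillates (no decay). Energy is conserved; the solution oscillates indefinitely as standing waves.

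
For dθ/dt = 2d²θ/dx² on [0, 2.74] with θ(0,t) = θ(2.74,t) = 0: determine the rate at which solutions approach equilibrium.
Eigenvalues: λₙ = 2n²π²/2.74².
First three modes:
  n=1: λ₁ = 2π²/2.74² ≈ 2.629
  n=2: λ₂ = 8π²/2.74² ≈ 10.517 (4× faster decay)
  n=3: λ₃ = 18π²/2.74² ≈ 23.663 (9× faster decay)
As t → ∞, higher modes decay exponentially faster. The n=1 mode dominates: θ ~ c₁ sin(πx/2.74) e^{-λ₁t}.
Decay rate: λ₁ = 2π²/2.74² ≈ 2.629.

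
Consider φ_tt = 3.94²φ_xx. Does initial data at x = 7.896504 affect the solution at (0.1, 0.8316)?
No. The domain of dependence is [-3.176504, 3.376504], and 7.896504 is outside this interval.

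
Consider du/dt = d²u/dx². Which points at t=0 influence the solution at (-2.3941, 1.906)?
The entire real line. The heat equation has infinite propagation speed: any initial disturbance instantly affects all points (though exponentially small far away).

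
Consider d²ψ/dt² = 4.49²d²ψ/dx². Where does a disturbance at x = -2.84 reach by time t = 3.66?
Domain of influence: [-19.2734, 13.5934]. Data at x = -2.84 spreads outward at speed 4.49.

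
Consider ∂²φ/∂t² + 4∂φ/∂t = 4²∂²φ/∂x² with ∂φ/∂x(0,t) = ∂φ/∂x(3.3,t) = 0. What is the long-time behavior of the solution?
As t → ∞, φ → constant (steady state). Damping (γ=4) dissipates the nonconstant modes; with Neumann BCs the spatial average obeys M''+γM'=0 and tends to a finite limit.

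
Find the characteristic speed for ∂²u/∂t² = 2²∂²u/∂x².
Speed = 2. Information travels along characteristics x = x₀ ± 2t.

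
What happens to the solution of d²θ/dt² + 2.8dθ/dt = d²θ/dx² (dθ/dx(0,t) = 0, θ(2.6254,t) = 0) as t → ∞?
θ → 0. Damping (γ=2.8) dissipates energy; oscillations decay exponentially.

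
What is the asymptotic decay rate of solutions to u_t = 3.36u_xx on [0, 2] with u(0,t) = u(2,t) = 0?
Eigenvalues: λₙ = 3.36n²π²/2².
First three modes:
  n=1: λ₁ = 3.36π²/2² ≈ 8.29
  n=2: λ₂ = 13.44π²/2² ≈ 33.162 (4× faster decay)
  n=3: λ₃ = 30.24π²/2² ≈ 74.614 (9× faster decay)
As t → ∞, higher modes decay exponentially faster. The n=1 mode dominates: u ~ c₁ sin(πx/2) e^{-λ₁t}.
Decay rate: λ₁ = 3.36π²/2² ≈ 8.29.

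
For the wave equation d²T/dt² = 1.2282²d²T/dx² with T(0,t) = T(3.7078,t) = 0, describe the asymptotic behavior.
T oscillates (no decay). Energy is conserved; the solution oscillates indefinitely as standing waves.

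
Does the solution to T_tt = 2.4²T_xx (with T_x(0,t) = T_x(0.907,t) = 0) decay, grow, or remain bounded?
T oscillates about a mean that drifts linearly in t (generically unbounded; no decay). There is no damping, so the nonconstant modes persist as standing waves (energy conserved, no decay). But with Neumann conditions at both ends the constant mode has eigenvalue 0: the spatial mean M(t) of T satisfies M'' = 0, so M(t) = M(0) + M'(0)·t. Unless the initial velocity has zero mean (∫T_t(x,0)dx = 0), the solution grows linearly in t (unbounded, though not exponentially); if it does have zero mean, the solution stays bounded and simply oscillates.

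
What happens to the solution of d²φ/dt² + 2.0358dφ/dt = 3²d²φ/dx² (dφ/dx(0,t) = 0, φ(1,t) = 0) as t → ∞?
φ → 0. Damping (γ=2.0358) dissipates energy; oscillations decay exponentially.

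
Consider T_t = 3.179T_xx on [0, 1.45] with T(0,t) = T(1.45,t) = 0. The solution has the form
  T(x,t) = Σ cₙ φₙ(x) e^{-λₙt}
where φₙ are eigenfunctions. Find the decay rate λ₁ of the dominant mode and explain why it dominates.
Eigenvalues: λₙ = 3.179n²π²/1.45².
First three modes:
  n=1: λ₁ = 3.179π²/1.45² ≈ 14.923
  n=2: λ₂ = 12.716π²/1.45² ≈ 59.692 (4× faster decay)
  n=3: λ₃ = 28.611π²/1.45² ≈ 134.306 (9× faster decay)
As t → ∞, higher modes decay exponentially faster. The n=1 mode dominates: T ~ c₁ sin(πx/1.45) e^{-λ₁t}.
Decay rate: λ₁ = 3.179π²/1.45² ≈ 14.923.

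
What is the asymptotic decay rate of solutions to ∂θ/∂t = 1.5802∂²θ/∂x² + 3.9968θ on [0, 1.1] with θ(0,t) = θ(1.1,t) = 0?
Eigenvalues: λₙ = 1.5802n²π²/1.1² - 3.9968.
First three modes:
  n=1: λ₁ = 1.5802π²/1.1² - 3.9968 ≈ 8.892
  n=2: λ₂ = 6.3208π²/1.1² - 3.9968 ≈ 47.56
  n=3: λ₃ = 14.2218π²/1.1² - 3.9968 ≈ 112.006
Since 1.5802π²/1.1² ≈ 12.889 > 3.9968, all λₙ > 0.
The n=1 mode decays slowest → dominates as t → ∞.
Asymptotic: θ ~ c₁ sin(πx/1.1) e^{-λ₁t} with decay rate λ₁ ≈ 8.892.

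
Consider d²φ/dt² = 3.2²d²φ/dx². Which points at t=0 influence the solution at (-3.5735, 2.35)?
Domain of dependence: [-11.0935, 3.9465]. Signals travel at speed 3.2, so data within |x - -3.5735| ≤ 3.2·2.35 = 7.52 can reach the point.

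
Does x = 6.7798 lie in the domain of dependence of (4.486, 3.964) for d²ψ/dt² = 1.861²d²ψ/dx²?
Yes. The domain of dependence is [-2.891004, 11.863004], and 6.7798 ∈ [-2.891004, 11.863004].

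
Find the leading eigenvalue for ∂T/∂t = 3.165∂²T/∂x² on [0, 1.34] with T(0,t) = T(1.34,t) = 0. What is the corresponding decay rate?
Eigenvalues: λₙ = 3.165n²π²/1.34².
First three modes:
  n=1: λ₁ = 3.165π²/1.34² ≈ 17.397
  n=2: λ₂ = 12.66π²/1.34² ≈ 69.586 (4× faster decay)
  n=3: λ₃ = 28.485π²/1.34² ≈ 156.569 (9× faster decay)
As t → ∞, higher modes decay exponentially faster. The n=1 mode dominates: T ~ c₁ sin(πx/1.34) e^{-λ₁t}.
Decay rate: λ₁ = 3.165π²/1.34² ≈ 17.397.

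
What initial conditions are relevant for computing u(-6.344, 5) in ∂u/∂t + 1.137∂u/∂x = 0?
A single point: x = -12.029. The characteristic through (-6.344, 5) is x - 1.137t = const, so x = -6.344 - 1.137·5 = -12.029.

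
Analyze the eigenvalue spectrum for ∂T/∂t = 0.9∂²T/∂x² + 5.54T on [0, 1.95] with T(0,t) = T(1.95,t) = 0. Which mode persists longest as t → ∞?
Eigenvalues: λₙ = 0.9n²π²/1.95² - 5.54.
First three modes:
  n=1: λ₁ = 0.9π²/1.95² - 5.54 ≈ -3.204
  n=2: λ₂ = 3.6π²/1.95² - 5.54 ≈ 3.804
  n=3: λ₃ = 8.1π²/1.95² - 5.54 ≈ 15.484
Since 0.9π²/1.95² ≈ 2.336 < 5.54, λ₁ < 0.
The n=1 mode grows fastest (−λₙ is largest for n=1) → dominates.
Asymptotic: T ~ c₁ sin(πx/1.95) e^{3.204t} (exponential growth at rate −λ₁ ≈ 3.204).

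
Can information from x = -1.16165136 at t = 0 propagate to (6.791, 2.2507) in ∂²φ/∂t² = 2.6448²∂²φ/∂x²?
No. The domain of dependence is [0.83834864, 12.74365136], and -1.16165136 is outside this interval.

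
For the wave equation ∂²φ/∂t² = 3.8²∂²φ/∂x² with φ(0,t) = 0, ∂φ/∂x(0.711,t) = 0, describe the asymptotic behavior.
φ oscillates (no decay). Energy is conserved; the solution oscillates indefinitely as standing waves.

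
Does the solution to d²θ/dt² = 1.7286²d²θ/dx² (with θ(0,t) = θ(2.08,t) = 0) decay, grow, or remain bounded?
θ oscillates (no decay). Energy is conserved; the solution oscillates indefinitely as standing waves.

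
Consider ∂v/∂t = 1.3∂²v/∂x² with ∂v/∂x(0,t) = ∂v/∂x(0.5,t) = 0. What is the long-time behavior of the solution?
As t → ∞, v → constant (steady state). Heat is conserved (no flux at boundaries); solution approaches the spatial average.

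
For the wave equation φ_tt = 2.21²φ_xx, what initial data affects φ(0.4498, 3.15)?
Domain of dependence: [-6.5117, 7.4113]. Signals travel at speed 2.21, so data within |x - 0.4498| ≤ 2.21·3.15 = 6.9615 can reach the point.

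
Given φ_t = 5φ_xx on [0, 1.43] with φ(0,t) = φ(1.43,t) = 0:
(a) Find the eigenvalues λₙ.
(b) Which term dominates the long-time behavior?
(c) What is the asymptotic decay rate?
Eigenvalues: λₙ = 5n²π²/1.43².
First three modes:
  n=1: λ₁ = 5π²/1.43² ≈ 24.132
  n=2: λ₂ = 20π²/1.43² ≈ 96.529 (4× faster decay)
  n=3: λ₃ = 45π²/1.43² ≈ 217.19 (9× faster decay)
As t → ∞, higher modes decay exponentially faster. The n=1 mode dominates: φ ~ c₁ sin(πx/1.43) e^{-λ₁t}.
Decay rate: λ₁ = 5π²/1.43² ≈ 24.132.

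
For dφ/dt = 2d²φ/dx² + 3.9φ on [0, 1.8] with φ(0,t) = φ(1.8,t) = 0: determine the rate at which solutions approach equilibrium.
Eigenvalues: λₙ = 2n²π²/1.8² - 3.9.
First three modes:
  n=1: λ₁ = 2π²/1.8² - 3.9 ≈ 2.192
  n=2: λ₂ = 8π²/1.8² - 3.9 ≈ 20.469
  n=3: λ₃ = 18π²/1.8² - 3.9 ≈ 50.931
Since 2π²/1.8² ≈ 6.092 > 3.9, all λₙ > 0.
The n=1 mode decays slowest → dominates as t → ∞.
Asymptotic: φ ~ c₁ sin(πx/1.8) e^{-λ₁t} with decay rate λ₁ ≈ 2.192.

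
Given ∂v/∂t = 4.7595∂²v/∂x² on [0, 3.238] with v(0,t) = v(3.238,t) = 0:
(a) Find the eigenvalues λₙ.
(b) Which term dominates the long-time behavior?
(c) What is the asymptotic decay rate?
Eigenvalues: λₙ = 4.7595n²π²/3.238².
First three modes:
  n=1: λ₁ = 4.7595π²/3.238² ≈ 4.48
  n=2: λ₂ = 19.038π²/3.238² ≈ 17.921 (4× faster decay)
  n=3: λ₃ = 42.8355π²/3.238² ≈ 40.323 (9× faster decay)
As t → ∞, higher modes decay exponentially faster. The n=1 mode dominates: v ~ c₁ sin(πx/3.238) e^{-λ₁t}.
Decay rate: λ₁ = 4.7595π²/3.238² ≈ 4.48.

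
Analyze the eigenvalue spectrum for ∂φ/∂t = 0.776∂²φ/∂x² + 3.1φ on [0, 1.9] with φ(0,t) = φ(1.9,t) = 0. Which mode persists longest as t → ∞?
Eigenvalues: λₙ = 0.776n²π²/1.9² - 3.1.
First three modes:
  n=1: λ₁ = 0.776π²/1.9² - 3.1 ≈ -0.978
  n=2: λ₂ = 3.104π²/1.9² - 3.1 ≈ 5.386
  n=3: λ₃ = 6.984π²/1.9² - 3.1 ≈ 15.994
Since 0.776π²/1.9² ≈ 2.122 < 3.1, λ₁ < 0.
The n=1 mode grows fastest (−λₙ is largest for n=1) → dominates.
Asymptotic: φ ~ c₁ sin(πx/1.9) e^{0.978t} (exponential growth at rate −λ₁ ≈ 0.978).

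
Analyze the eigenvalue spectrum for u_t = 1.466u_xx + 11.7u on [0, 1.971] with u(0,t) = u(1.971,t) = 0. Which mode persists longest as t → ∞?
Eigenvalues: λₙ = 1.466n²π²/1.971² - 11.7.
First three modes:
  n=1: λ₁ = 1.466π²/1.971² - 11.7 ≈ -7.976
  n=2: λ₂ = 5.864π²/1.971² - 11.7 ≈ 3.198
  n=3: λ₃ = 13.194π²/1.971² - 11.7 ≈ 21.82
Since 1.466π²/1.971² ≈ 3.724 < 11.7, λ₁ < 0.
The n=1 mode grows fastest (−λₙ is largest for n=1) → dominates.
Asymptotic: u ~ c₁ sin(πx/1.971) e^{7.976t} (exponential growth at rate −λ₁ ≈ 7.976).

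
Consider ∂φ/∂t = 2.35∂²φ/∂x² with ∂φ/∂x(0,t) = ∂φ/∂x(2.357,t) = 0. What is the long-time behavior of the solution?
As t → ∞, φ → constant (steady state). Heat is conserved (no flux at boundaries); solution approaches the spatial average.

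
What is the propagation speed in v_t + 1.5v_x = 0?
Speed = 1.5. Information travels along x - 1.5t = const (rightward).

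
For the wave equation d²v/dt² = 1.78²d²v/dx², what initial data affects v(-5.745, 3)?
Domain of dependence: [-11.085, -0.405]. Signals travel at speed 1.78, so data within |x - -5.745| ≤ 1.78·3 = 5.34 can reach the point.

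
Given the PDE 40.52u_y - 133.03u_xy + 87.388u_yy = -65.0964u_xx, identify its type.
Rewriting in standard form: 65.0964u_xx - 133.03u_xy + 87.388u_yy + 40.52u_y = 0. The second-order coefficients are A = 65.0964, B = -133.03, C = 87.388. Since B² - 4AC = -5057.5959128 < 0, this is an elliptic PDE.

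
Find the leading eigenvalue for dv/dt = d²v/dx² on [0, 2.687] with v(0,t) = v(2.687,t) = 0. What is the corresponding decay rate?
Eigenvalues: λₙ = n²π²/2.687².
First three modes:
  n=1: λ₁ = π²/2.687² ≈ 1.367
  n=2: λ₂ = 4π²/2.687² ≈ 5.468 (4× faster decay)
  n=3: λ₃ = 9π²/2.687² ≈ 12.303 (9× faster decay)
As t → ∞, higher modes decay exponentially faster. The n=1 mode dominates: v ~ c₁ sin(πx/2.687) e^{-λ₁t}.
Decay rate: λ₁ = π²/2.687² ≈ 1.367.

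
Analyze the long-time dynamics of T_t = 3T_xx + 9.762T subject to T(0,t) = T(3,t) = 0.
Long-time behavior: T grows unboundedly. Reaction dominates diffusion (r=9.762 > κπ²/L²≈3.29); solution grows exponentially.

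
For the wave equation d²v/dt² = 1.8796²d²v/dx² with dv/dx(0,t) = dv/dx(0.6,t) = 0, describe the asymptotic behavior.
v oscillates about a mean that drifts linearly in t (generically unbounded; no decay). There is no damping, so the nonconstant modes persist as standing waves (energy conserved, no decay). But with Neumann conditions at both ends the constant mode has eigenvalue 0: the spatial mean M(t) of v satisfies M'' = 0, so M(t) = M(0) + M'(0)·t. Unless the initial velocity has zero mean (∫v_t(x,0)dx = 0), the solution grows linearly in t (unbounded, though not exponentially); if it does have zero mean, the solution stays bounded and simply oscillates.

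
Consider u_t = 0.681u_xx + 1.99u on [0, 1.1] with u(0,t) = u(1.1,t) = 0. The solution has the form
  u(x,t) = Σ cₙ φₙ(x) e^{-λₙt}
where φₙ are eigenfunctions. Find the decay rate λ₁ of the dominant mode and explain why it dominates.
Eigenvalues: λₙ = 0.681n²π²/1.1² - 1.99.
First three modes:
  n=1: λ₁ = 0.681π²/1.1² - 1.99 ≈ 3.565
  n=2: λ₂ = 2.724π²/1.1² - 1.99 ≈ 20.229
  n=3: λ₃ = 6.129π²/1.1² - 1.99 ≈ 48.002
Since 0.681π²/1.1² ≈ 5.555 > 1.99, all λₙ > 0.
The n=1 mode decays slowest → dominates as t → ∞.
Asymptotic: u ~ c₁ sin(πx/1.1) e^{-λ₁t} with decay rate λ₁ ≈ 3.565.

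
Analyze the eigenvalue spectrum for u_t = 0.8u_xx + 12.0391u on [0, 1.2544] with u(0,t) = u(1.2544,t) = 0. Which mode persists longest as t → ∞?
Eigenvalues: λₙ = 0.8n²π²/1.2544² - 12.0391.
First three modes:
  n=1: λ₁ = 0.8π²/1.2544² - 12.0391 ≈ -7.021
  n=2: λ₂ = 3.2π²/1.2544² - 12.0391 ≈ 8.032
  n=3: λ₃ = 7.2π²/1.2544² - 12.0391 ≈ 33.122
Since 0.8π²/1.2544² ≈ 5.018 < 12.0391, λ₁ < 0.
The n=1 mode grows fastest (−λₙ is largest for n=1) → dominates.
Asymptotic: u ~ c₁ sin(πx/1.2544) e^{7.021t} (exponential growth at rate −λ₁ ≈ 7.021).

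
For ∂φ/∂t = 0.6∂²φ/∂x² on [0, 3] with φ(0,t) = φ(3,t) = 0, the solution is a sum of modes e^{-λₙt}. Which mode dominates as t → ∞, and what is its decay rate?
Eigenvalues: λₙ = 0.6n²π²/3².
First three modes:
  n=1: λ₁ = 0.6π²/3² ≈ 0.658
  n=2: λ₂ = 2.4π²/3² ≈ 2.632 (4× faster decay)
  n=3: λ₃ = 5.4π²/3² ≈ 5.922 (9× faster decay)
As t → ∞, higher modes decay exponentially faster. The n=1 mode dominates: φ ~ c₁ sin(πx/3) e^{-λ₁t}.
Decay rate: λ₁ = 0.6π²/3² ≈ 0.658.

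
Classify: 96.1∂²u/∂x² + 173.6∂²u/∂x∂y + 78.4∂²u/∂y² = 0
Parabolic (discriminant = 0).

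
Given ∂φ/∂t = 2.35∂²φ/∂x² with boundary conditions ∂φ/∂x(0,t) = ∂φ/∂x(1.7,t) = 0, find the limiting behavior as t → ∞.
φ → constant (steady state). Heat is conserved (no flux at boundaries); solution approaches the spatial average.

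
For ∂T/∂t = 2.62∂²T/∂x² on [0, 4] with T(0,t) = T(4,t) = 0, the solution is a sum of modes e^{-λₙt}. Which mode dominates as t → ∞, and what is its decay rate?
Eigenvalues: λₙ = 2.62n²π²/4².
First three modes:
  n=1: λ₁ = 2.62π²/4² ≈ 1.616
  n=2: λ₂ = 10.48π²/4² ≈ 6.465 (4× faster decay)
  n=3: λ₃ = 23.58π²/4² ≈ 14.545 (9× faster decay)
As t → ∞, higher modes decay exponentially faster. The n=1 mode dominates: T ~ c₁ sin(πx/4) e^{-λ₁t}.
Decay rate: λ₁ = 2.62π²/4² ≈ 1.616.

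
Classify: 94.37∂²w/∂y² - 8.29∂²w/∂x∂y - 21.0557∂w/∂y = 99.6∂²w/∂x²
Rewriting in standard form: -99.6∂²w/∂x² - 8.29∂²w/∂x∂y + 94.37∂²w/∂y² - 21.0557∂w/∂y = 0. Hyperbolic (discriminant = 37665.7321).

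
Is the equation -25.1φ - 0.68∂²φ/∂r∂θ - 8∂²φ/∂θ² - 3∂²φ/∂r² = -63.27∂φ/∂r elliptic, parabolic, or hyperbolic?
Rewriting in standard form: -3∂²φ/∂r² - 0.68∂²φ/∂r∂θ - 8∂²φ/∂θ² + 63.27∂φ/∂r - 25.1φ = 0. Computing B² - 4AC with A = -3, B = -0.68, C = -8: discriminant = -95.5376 (negative). Answer: elliptic.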